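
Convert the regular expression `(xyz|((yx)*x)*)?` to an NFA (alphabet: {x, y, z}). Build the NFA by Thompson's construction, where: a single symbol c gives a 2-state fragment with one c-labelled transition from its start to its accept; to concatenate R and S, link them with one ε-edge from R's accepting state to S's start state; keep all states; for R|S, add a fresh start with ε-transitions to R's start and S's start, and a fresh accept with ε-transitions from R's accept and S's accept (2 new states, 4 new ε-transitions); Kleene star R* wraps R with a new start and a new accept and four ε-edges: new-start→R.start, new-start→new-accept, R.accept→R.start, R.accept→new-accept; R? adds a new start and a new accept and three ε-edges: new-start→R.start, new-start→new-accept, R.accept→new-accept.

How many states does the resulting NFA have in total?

Per subexpression:
Each of the 6 symbol leaves contributes a 2-state fragment.
  xyz — 6 states
  yx — 4 states
  (yx)* — 6 states
  (yx)*x — 8 states
  ((yx)*x)* — 10 states
  xyz|((yx)*x)* — 18 states
  (xyz|((yx)*x)*)? — 20 states

20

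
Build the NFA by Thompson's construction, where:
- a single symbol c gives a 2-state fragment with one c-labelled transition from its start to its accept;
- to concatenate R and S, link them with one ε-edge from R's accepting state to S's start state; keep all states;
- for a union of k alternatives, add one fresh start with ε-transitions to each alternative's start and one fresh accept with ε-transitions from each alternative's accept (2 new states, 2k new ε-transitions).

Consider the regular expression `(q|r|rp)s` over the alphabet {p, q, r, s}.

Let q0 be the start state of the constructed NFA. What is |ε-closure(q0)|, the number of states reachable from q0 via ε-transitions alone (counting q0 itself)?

Work bottom-up. For each fragment F, track |ε-closure(F.start)| and whether F's accept lies in that closure (i.e. whether F accepts ε). A single-symbol fragment has closure size 1 and does not accept ε.
  rp : |ε-closure| equals the left operand's closure size = 1 (its accept is not ε-reachable, so the closure stops there)
  q|r|rp : |ε-closure| = 1 + 1 + 1 + 1 = 4 (the new accept is not ε-reachable since no branch accepts ε)
  (q|r|rp)s : same as the first factor's closure: |ε-closure| = 4

4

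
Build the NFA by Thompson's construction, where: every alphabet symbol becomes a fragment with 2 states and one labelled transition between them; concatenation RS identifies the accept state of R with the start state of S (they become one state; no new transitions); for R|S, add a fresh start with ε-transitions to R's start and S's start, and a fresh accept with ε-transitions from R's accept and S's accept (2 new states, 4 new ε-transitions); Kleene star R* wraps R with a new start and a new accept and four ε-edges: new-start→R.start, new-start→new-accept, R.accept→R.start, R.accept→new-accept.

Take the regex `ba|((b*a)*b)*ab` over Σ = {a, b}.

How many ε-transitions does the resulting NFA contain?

Building bottom-up:
Each of the 7 symbol leaves contributes 0 ε-transitions.
  ba = 0 ε-transitions
  b* = 4 ε-transitions
  b*a = 4 ε-transitions
  (b*a)* = 8 ε-transitions
  (b*a)*b = 8 ε-transitions
  ((b*a)*b)* = 12 ε-transitions
  ((b*a)*b)*ab = 12 ε-transitions
  ba|((b*a)*b)*ab = 16 ε-transitions

16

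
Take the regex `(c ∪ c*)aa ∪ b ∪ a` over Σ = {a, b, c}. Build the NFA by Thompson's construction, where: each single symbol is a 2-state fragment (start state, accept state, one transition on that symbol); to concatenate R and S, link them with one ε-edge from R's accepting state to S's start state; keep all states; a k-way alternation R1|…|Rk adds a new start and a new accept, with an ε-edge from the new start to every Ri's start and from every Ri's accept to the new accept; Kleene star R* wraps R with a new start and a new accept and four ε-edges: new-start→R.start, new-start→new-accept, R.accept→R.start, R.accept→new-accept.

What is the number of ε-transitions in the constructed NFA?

16

Bottom-up over the parse tree:
Each of the 6 symbol leaves contributes 0 ε-transitions.
  c* → 4 ε-transitions
  c ∪ c* → 8 ε-transitions
  (c ∪ c*)aa → 10 ε-transitions
  (c ∪ c*)aa ∪ b ∪ a → 16 ε-transitions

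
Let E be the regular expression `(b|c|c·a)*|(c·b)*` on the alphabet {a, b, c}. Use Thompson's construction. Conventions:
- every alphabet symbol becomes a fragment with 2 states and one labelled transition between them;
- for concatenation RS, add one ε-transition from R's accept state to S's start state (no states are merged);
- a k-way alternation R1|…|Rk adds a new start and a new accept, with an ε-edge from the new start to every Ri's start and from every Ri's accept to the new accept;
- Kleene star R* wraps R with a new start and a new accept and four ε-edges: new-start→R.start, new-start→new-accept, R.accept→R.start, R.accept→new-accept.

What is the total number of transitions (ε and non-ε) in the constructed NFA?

Bottom-up over the parse tree:
Each of the 6 symbol leaves contributes 1 transition (1 symbol, 0 ε).
  c·a → 3 transitions (2 symbol, 1 ε)
  b|c|c·a → 11 transitions (4 symbol, 7 ε)
  (b|c|c·a)* → 15 transitions (4 symbol, 11 ε)
  c·b → 3 transitions (2 symbol, 1 ε)
  (c·b)* → 7 transitions (2 symbol, 5 ε)
  (b|c|c·a)*|(c·b)* → 26 transitions (6 symbol, 20 ε)

26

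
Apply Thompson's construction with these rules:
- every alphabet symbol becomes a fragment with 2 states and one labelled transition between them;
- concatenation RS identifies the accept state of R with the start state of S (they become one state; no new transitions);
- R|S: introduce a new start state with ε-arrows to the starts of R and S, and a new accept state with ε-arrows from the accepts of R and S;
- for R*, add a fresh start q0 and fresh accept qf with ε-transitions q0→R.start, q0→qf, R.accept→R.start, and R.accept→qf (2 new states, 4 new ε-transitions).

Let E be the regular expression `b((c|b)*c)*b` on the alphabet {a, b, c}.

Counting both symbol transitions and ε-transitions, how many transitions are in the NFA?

17

Per subexpression:
Each of the 5 symbol leaves contributes 1 transition (1 symbol, 0 ε).
  c|b = 6 transitions (2 symbol, 4 ε)
  (c|b)* = 10 transitions (2 symbol, 8 ε)
  (c|b)*c = 11 transitions (3 symbol, 8 ε)
  ((c|b)*c)* = 15 transitions (3 symbol, 12 ε)
  b((c|b)*c)*b = 17 transitions (5 symbol, 12 ε)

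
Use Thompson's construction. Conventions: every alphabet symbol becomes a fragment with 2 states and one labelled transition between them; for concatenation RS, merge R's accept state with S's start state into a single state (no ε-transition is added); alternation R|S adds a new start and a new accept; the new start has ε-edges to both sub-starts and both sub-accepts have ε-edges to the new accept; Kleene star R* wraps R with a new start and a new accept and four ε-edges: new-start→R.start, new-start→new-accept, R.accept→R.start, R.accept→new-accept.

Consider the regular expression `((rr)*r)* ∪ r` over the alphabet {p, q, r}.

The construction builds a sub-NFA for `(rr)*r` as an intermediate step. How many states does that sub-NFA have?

6

Fragment for `(rr)*r`:
Each of the 3 symbol leaves contributes a 2-state fragment.
  rr = 3 states
  (rr)* = 5 states
  (rr)*r = 6 states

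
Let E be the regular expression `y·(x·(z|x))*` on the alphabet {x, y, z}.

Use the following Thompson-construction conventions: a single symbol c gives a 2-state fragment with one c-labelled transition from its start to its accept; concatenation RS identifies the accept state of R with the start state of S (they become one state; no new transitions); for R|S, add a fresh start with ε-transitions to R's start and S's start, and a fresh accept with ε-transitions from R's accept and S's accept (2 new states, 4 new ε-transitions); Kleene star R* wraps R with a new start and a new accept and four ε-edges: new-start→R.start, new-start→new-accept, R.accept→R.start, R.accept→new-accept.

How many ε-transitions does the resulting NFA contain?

By structural recursion:
Each of the 4 symbol leaves contributes 0 ε-transitions.
  z|x = 4 ε-transitions
  x·(z|x) = 4 ε-transitions
  (x·(z|x))* = 8 ε-transitions
  y·(x·(z|x))* = 8 ε-transitions

8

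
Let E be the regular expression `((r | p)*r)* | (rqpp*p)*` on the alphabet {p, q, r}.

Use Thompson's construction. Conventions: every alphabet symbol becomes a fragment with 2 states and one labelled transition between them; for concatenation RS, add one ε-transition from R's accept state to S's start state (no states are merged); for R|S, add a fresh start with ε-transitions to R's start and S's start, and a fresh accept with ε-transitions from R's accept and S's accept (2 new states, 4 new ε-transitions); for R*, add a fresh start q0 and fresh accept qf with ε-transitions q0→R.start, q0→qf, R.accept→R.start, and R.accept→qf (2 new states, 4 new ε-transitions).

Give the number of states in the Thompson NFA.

28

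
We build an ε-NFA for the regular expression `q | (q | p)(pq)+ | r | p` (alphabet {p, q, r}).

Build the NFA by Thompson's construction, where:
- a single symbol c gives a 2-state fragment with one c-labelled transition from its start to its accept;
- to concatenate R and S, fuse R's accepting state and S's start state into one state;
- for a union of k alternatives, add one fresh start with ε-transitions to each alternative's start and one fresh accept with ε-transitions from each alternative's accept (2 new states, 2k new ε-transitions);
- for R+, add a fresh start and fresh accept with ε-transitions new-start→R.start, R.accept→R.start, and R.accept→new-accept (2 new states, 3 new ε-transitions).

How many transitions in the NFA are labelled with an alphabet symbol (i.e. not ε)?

Per subexpression:
Each of the 7 symbol leaves contributes exactly 1 symbol transition.
  q | p : 2 symbol transitions
  pq : 2 symbol transitions
  (pq)+ : 2 symbol transitions
  (q | p)(pq)+ : 4 symbol transitions
  q | (q | p)(pq)+ | r | p : 7 symbol transitions

7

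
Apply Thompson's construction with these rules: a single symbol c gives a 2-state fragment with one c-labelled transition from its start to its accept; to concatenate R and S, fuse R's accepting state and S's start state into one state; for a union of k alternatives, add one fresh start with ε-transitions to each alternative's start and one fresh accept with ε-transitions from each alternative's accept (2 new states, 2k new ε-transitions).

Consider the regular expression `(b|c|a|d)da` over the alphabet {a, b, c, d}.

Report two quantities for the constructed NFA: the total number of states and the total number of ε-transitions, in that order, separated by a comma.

12, 8

Building bottom-up:
Each of the 6 symbol leaves contributes 2 states and 0 ε-transitions.
  b|c|a|d → 10 states, 8 ε-transitions
  (b|c|a|d)da → 12 states, 8 ε-transitions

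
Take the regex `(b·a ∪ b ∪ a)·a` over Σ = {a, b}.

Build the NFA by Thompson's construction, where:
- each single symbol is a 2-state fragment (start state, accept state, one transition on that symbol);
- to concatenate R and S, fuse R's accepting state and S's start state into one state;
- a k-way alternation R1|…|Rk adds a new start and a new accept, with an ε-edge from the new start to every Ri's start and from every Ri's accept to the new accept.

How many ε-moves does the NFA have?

6

By structural recursion:
Each of the 5 symbol leaves contributes 0 ε-transitions.
  b·a : 0 ε-transitions
  b·a ∪ b ∪ a : 6 ε-transitions
  (b·a ∪ b ∪ a)·a : 6 ε-transitions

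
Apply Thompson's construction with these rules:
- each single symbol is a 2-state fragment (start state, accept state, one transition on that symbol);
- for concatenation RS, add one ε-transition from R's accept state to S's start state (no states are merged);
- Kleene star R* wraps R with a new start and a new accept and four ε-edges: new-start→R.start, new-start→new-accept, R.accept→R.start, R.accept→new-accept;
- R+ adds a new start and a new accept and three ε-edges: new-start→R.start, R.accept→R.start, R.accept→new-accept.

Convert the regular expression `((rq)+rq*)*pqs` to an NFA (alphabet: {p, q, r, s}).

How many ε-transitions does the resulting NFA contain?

17

Bottom-up over the parse tree:
Each of the 7 symbol leaves contributes 0 ε-transitions.
  rq — 1 ε-transition
  (rq)+ — 4 ε-transitions
  q* — 4 ε-transitions
  (rq)+rq* — 10 ε-transitions
  ((rq)+rq*)* — 14 ε-transitions
  ((rq)+rq*)*pqs — 17 ε-transitions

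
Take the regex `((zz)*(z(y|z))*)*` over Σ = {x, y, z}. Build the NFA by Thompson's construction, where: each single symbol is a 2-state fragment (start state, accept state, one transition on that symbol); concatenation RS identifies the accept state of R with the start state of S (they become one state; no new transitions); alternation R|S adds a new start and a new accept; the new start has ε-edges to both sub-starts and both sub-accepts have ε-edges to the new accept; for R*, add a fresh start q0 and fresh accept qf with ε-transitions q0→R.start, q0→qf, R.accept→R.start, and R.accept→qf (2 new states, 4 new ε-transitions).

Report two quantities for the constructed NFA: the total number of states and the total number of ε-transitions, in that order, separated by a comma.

15, 16

By structural recursion:
Each of the 5 symbol leaves contributes 2 states and 0 ε-transitions.
  zz — 3 states, 0 ε-transitions
  (zz)* — 5 states, 4 ε-transitions
  y|z — 6 states, 4 ε-transitions
  z(y|z) — 7 states, 4 ε-transitions
  (z(y|z))* — 9 states, 8 ε-transitions
  (zz)*(z(y|z))* — 13 states, 12 ε-transitions
  ((zz)*(z(y|z))*)* — 15 states, 16 ε-transitions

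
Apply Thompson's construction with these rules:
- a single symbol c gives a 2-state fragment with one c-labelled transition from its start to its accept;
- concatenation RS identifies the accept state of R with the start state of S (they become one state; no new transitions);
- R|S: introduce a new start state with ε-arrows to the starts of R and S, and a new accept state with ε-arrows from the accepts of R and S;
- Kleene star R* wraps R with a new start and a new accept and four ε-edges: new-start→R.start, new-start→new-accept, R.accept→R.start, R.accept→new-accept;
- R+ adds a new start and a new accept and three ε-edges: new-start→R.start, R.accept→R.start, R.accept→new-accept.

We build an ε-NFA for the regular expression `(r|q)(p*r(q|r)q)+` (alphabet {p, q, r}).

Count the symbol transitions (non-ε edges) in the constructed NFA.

7

By structural recursion:
Each of the 7 symbol leaves contributes exactly 1 symbol transition.
  r|q : 2 symbol transitions
  p* : 1 symbol transition
  q|r : 2 symbol transitions
  p*r(q|r)q : 5 symbol transitions
  (p*r(q|r)q)+ : 5 symbol transitions
  (r|q)(p*r(q|r)q)+ : 7 symbol transitions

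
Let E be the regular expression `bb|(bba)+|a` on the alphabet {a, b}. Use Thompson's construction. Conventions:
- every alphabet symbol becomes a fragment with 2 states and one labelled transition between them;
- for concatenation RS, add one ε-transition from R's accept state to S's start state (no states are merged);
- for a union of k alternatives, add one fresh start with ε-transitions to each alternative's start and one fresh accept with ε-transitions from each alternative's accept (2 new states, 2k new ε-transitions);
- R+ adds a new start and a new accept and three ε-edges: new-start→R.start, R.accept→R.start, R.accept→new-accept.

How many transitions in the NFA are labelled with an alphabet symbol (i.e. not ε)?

Bottom-up over the parse tree:
Each of the 6 symbol leaves contributes exactly 1 symbol transition.
  bb — 2 symbol transitions
  bba — 3 symbol transitions
  (bba)+ — 3 symbol transitions
  bb|(bba)+|a — 6 symbol transitions

6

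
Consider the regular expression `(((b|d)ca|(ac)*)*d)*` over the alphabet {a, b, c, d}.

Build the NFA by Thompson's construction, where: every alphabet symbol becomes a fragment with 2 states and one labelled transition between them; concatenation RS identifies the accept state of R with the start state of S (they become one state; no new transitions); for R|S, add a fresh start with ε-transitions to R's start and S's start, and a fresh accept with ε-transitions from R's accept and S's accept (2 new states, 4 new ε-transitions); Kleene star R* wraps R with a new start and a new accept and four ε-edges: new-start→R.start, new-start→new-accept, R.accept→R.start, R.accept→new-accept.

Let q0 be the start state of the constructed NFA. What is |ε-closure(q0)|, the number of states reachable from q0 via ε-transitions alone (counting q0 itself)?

12

Compute the ε-closure size of each fragment's start state recursively; a symbol fragment's start has no outgoing ε-edge, so its closure is just itself (size 1).
  b|d → |closure| = 1 + 1 + 1 = 3 (the new accept is not ε-reachable since no branch accepts ε)
  (b|d)ca → same as the first factor's closure: |closure| = 3
  ac → same as the first factor's closure: |closure| = 1
  (ac)* → the star's fresh start ε-reaches both the body's start and the fresh accept: |closure| = 2 + 1 = 3
  (b|d)ca|(ac)* → new start ε-reaches every alternative's start; at least one alternative accepts ε, so the union's new accept is reached too: |closure| = 1 + 3 + 3 + 1 = 8
  ((b|d)ca|(ac)*)* → the star's fresh start ε-reaches both the body's start and the fresh accept: |closure| = 2 + 8 = 10
  ((b|d)ca|(ac)*)*d → |closure| = 10 + (1−1) = 10 (closure spills across the concat boundary because the left factor accepts ε)
  (((b|d)ca|(ac)*)*d)* → new start has ε-edges to the inner start and to the new accept, so |closure| = 2 + 10 = 12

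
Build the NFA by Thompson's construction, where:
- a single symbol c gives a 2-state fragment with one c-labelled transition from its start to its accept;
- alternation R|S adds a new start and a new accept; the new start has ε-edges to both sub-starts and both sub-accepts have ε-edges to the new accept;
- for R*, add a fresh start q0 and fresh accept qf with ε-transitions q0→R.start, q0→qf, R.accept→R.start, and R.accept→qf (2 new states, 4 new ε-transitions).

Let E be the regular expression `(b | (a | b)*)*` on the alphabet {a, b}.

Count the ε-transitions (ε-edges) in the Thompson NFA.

16

Recursing over subexpressions:
Each of the 3 symbol leaves contributes 0 ε-transitions.
  a | b — 4 ε-transitions
  (a | b)* — 8 ε-transitions
  b | (a | b)* — 12 ε-transitions
  (b | (a | b)*)* — 16 ε-transitions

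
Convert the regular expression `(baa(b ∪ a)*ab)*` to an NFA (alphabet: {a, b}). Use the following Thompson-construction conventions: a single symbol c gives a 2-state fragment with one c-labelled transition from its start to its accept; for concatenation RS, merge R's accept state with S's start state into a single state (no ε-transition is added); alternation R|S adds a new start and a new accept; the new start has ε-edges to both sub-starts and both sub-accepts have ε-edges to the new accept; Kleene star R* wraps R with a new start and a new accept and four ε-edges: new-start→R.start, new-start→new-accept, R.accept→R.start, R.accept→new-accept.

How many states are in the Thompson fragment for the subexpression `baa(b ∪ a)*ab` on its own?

13

Fragment for `baa(b ∪ a)*ab`:
Each of the 7 symbol leaves contributes a 2-state fragment.
  b ∪ a : 6 states
  (b ∪ a)* : 8 states
  baa(b ∪ a)*ab : 13 states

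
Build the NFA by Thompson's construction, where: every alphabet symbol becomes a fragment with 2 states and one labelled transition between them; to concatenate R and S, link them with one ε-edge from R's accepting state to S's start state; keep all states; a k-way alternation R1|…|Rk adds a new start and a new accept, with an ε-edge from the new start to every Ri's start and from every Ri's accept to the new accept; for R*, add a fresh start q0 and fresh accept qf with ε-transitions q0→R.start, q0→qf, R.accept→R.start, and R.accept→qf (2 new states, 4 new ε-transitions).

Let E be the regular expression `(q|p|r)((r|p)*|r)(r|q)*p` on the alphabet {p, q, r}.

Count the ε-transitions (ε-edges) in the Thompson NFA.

Per subexpression:
Each of the 9 symbol leaves contributes 0 ε-transitions.
  q|p|r → 6 ε-transitions
  r|p → 4 ε-transitions
  (r|p)* → 8 ε-transitions
  (r|p)*|r → 12 ε-transitions
  r|q → 4 ε-transitions
  (r|q)* → 8 ε-transitions
  (q|p|r)((r|p)*|r)(r|q)*p → 29 ε-transitions

29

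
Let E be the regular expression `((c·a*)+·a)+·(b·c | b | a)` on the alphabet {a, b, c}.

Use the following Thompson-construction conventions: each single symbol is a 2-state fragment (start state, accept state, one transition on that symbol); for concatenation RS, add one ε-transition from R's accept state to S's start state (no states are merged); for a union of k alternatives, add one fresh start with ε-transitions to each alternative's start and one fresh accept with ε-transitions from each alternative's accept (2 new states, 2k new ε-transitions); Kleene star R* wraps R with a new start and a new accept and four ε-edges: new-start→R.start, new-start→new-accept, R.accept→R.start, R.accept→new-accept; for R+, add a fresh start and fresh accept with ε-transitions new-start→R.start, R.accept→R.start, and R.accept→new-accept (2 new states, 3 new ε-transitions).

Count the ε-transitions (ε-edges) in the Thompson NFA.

By structural recursion:
Each of the 7 symbol leaves contributes 0 ε-transitions.
  a* = 4 ε-transitions
  c·a* = 5 ε-transitions
  (c·a*)+ = 8 ε-transitions
  (c·a*)+·a = 9 ε-transitions
  ((c·a*)+·a)+ = 12 ε-transitions
  b·c = 1 ε-transition
  b·c | b | a = 7 ε-transitions
  ((c·a*)+·a)+·(b·c | b | a) = 20 ε-transitions

20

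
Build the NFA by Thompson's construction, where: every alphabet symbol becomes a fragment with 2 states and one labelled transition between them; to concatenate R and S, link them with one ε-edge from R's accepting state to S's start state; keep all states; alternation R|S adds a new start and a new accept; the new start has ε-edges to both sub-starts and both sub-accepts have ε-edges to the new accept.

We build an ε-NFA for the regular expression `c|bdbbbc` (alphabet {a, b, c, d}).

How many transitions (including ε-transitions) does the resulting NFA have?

Bottom-up over the parse tree:
Each of the 7 symbol leaves contributes 1 transition (1 symbol, 0 ε).
  bdbbbc : 11 transitions (6 symbol, 5 ε)
  c|bdbbbc : 16 transitions (7 symbol, 9 ε)

16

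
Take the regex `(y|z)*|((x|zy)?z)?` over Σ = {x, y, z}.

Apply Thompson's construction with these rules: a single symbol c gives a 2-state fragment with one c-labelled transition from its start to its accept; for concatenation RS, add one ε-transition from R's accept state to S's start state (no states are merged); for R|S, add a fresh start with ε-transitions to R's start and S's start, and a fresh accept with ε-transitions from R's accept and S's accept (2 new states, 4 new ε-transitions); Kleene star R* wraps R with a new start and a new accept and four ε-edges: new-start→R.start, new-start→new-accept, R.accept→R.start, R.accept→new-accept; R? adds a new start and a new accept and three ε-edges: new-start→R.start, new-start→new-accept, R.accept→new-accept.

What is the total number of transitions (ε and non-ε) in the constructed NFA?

Bottom-up over the parse tree:
Each of the 6 symbol leaves contributes 1 transition (1 symbol, 0 ε).
  y|z : 6 transitions (2 symbol, 4 ε)
  (y|z)* : 10 transitions (2 symbol, 8 ε)
  zy : 3 transitions (2 symbol, 1 ε)
  x|zy : 8 transitions (3 symbol, 5 ε)
  (x|zy)? : 11 transitions (3 symbol, 8 ε)
  (x|zy)?z : 13 transitions (4 symbol, 9 ε)
  ((x|zy)?z)? : 16 transitions (4 symbol, 12 ε)
  (y|z)*|((x|zy)?z)? : 30 transitions (6 symbol, 24 ε)

30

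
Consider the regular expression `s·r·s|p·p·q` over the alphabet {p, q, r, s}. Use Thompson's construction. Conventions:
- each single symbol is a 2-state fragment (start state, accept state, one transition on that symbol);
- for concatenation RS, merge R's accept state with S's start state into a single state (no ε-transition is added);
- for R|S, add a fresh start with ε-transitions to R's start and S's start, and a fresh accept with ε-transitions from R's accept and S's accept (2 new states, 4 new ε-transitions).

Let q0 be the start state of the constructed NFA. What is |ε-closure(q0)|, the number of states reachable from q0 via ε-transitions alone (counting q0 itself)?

3

Work bottom-up. For each fragment F, track |ε-closure(F.start)| and whether F's accept lies in that closure (i.e. whether F accepts ε). A single-symbol fragment has closure size 1 and does not accept ε.
  s·r·s → |closure| equals the left operand's closure size = 1 (its accept is not ε-reachable, so the closure stops there)
  p·p·q → same as the first factor's closure: |closure| = 1
  s·r·s|p·p·q → |closure| = 1 + 1 + 1 = 3 (the new accept is not ε-reachable since no branch accepts ε)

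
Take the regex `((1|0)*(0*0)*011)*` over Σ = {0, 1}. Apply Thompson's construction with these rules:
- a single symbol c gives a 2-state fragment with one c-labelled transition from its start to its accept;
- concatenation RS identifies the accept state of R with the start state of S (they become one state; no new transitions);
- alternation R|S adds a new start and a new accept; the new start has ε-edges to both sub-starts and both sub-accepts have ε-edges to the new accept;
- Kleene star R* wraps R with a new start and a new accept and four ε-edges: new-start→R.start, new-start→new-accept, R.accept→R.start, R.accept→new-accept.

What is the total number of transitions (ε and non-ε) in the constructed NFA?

27

Per subexpression:
Each of the 7 symbol leaves contributes 1 transition (1 symbol, 0 ε).
  1|0 — 6 transitions (2 symbol, 4 ε)
  (1|0)* — 10 transitions (2 symbol, 8 ε)
  0* — 5 transitions (1 symbol, 4 ε)
  0*0 — 6 transitions (2 symbol, 4 ε)
  (0*0)* — 10 transitions (2 symbol, 8 ε)
  (1|0)*(0*0)*011 — 23 transitions (7 symbol, 16 ε)
  ((1|0)*(0*0)*011)* — 27 transitions (7 symbol, 20 ε)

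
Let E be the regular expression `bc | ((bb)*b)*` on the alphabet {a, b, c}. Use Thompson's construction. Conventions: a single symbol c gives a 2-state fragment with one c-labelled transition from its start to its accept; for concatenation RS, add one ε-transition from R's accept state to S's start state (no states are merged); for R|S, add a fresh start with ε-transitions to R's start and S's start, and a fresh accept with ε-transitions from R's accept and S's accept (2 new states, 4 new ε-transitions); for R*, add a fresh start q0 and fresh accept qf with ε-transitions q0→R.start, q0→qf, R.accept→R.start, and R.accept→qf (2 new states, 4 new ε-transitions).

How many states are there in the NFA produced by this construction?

16

Per subexpression:
Each of the 5 symbol leaves contributes a 2-state fragment.
  bc = 4 states
  bb = 4 states
  (bb)* = 6 states
  (bb)*b = 8 states
  ((bb)*b)* = 10 states
  bc | ((bb)*b)* = 16 states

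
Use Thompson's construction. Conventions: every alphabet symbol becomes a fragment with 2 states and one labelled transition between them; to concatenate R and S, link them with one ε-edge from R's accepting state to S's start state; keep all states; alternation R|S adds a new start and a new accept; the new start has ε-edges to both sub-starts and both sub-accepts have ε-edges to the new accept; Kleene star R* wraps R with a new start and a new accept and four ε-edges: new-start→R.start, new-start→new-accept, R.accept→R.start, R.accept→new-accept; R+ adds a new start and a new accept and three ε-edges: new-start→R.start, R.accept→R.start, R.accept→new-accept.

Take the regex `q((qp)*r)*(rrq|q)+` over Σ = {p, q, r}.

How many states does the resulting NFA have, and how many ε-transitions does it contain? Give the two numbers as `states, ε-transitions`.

Building bottom-up:
Each of the 8 symbol leaves contributes 2 states and 0 ε-transitions.
  qp → 4 states, 1 ε-transition
  (qp)* → 6 states, 5 ε-transitions
  (qp)*r → 8 states, 6 ε-transitions
  ((qp)*r)* → 10 states, 10 ε-transitions
  rrq → 6 states, 2 ε-transitions
  rrq|q → 10 states, 6 ε-transitions
  (rrq|q)+ → 12 states, 9 ε-transitions
  q((qp)*r)*(rrq|q)+ → 24 states, 21 ε-transitions

24, 21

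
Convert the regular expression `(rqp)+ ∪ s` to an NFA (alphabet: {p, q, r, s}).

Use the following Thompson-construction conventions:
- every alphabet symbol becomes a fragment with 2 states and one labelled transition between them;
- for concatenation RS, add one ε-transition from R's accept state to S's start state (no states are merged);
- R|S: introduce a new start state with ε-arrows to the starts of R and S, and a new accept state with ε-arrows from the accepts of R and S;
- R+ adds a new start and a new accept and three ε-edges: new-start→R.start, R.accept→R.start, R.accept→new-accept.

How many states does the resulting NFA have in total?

12

By structural recursion:
Each of the 4 symbol leaves contributes a 2-state fragment.
  rqp → 6 states
  (rqp)+ → 8 states
  (rqp)+ ∪ s → 12 states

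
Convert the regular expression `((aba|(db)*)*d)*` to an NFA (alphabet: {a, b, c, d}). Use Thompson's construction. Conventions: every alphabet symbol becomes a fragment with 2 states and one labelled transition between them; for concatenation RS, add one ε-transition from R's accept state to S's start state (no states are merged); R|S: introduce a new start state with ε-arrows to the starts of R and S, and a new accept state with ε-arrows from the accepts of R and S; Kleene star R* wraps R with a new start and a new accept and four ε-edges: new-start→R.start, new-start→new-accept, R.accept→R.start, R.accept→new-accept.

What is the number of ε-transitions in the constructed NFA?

By structural recursion:
Each of the 6 symbol leaves contributes 0 ε-transitions.
  aba = 2 ε-transitions
  db = 1 ε-transition
  (db)* = 5 ε-transitions
  aba|(db)* = 11 ε-transitions
  (aba|(db)*)* = 15 ε-transitions
  (aba|(db)*)*d = 16 ε-transitions
  ((aba|(db)*)*d)* = 20 ε-transitions

20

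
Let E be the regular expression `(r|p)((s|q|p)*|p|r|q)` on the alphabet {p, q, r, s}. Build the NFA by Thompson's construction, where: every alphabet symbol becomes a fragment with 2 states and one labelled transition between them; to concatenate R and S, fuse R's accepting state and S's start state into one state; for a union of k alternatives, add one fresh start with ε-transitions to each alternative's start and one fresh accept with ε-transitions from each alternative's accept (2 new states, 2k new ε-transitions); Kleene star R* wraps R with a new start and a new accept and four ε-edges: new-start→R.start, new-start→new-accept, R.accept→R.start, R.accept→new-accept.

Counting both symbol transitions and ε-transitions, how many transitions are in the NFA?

Recursing over subexpressions:
Each of the 8 symbol leaves contributes 1 transition (1 symbol, 0 ε).
  r|p = 6 transitions (2 symbol, 4 ε)
  s|q|p = 9 transitions (3 symbol, 6 ε)
  (s|q|p)* = 13 transitions (3 symbol, 10 ε)
  (s|q|p)*|p|r|q = 24 transitions (6 symbol, 18 ε)
  (r|p)((s|q|p)*|p|r|q) = 30 transitions (8 symbol, 22 ε)

30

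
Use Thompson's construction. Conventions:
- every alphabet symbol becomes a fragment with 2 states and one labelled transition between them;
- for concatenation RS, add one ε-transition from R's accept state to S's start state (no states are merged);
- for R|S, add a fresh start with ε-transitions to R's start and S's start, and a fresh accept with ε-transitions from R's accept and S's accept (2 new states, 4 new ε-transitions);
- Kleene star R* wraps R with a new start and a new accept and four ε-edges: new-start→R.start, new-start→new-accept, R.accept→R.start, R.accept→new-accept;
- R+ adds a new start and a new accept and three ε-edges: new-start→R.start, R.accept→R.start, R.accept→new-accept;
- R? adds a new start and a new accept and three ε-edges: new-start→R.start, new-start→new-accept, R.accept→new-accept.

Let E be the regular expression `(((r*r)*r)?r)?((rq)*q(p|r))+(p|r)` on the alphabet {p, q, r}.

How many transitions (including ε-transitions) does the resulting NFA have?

48

Bottom-up over the parse tree:
Each of the 11 symbol leaves contributes 1 transition (1 symbol, 0 ε).
  r* → 5 transitions (1 symbol, 4 ε)
  r*r → 7 transitions (2 symbol, 5 ε)
  (r*r)* → 11 transitions (2 symbol, 9 ε)
  (r*r)*r → 13 transitions (3 symbol, 10 ε)
  ((r*r)*r)? → 16 transitions (3 symbol, 13 ε)
  ((r*r)*r)?r → 18 transitions (4 symbol, 14 ε)
  (((r*r)*r)?r)? → 21 transitions (4 symbol, 17 ε)
  rq → 3 transitions (2 symbol, 1 ε)
  (rq)* → 7 transitions (2 symbol, 5 ε)
  p|r → 6 transitions (2 symbol, 4 ε)
  (rq)*q(p|r) → 16 transitions (5 symbol, 11 ε)
  ((rq)*q(p|r))+ → 19 transitions (5 symbol, 14 ε)
  p|r → 6 transitions (2 symbol, 4 ε)
  (((r*r)*r)?r)?((rq)*q(p|r))+(p|r) → 48 transitions (11 symbol, 37 ε)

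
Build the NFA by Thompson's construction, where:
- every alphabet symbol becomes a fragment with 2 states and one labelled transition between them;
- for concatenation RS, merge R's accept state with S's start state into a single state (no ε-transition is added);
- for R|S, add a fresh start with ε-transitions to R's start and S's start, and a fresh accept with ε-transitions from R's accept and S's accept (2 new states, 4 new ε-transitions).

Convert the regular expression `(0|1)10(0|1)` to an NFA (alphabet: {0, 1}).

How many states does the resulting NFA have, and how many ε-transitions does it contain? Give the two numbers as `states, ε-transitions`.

Bottom-up over the parse tree:
Each of the 6 symbol leaves contributes 2 states and 0 ε-transitions.
  0|1 : 6 states, 4 ε-transitions
  0|1 : 6 states, 4 ε-transitions
  (0|1)10(0|1) : 13 states, 8 ε-transitions

13, 8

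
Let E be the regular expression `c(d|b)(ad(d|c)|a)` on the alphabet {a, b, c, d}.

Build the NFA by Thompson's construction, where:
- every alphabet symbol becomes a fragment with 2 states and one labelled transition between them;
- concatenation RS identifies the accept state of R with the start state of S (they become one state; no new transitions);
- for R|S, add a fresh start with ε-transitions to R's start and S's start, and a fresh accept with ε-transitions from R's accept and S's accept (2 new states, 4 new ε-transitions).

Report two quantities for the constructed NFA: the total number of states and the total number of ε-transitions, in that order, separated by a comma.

18, 12

By structural recursion:
Each of the 8 symbol leaves contributes 2 states and 0 ε-transitions.
  d|b = 6 states, 4 ε-transitions
  d|c = 6 states, 4 ε-transitions
  ad(d|c) = 8 states, 4 ε-transitions
  ad(d|c)|a = 12 states, 8 ε-transitions
  c(d|b)(ad(d|c)|a) = 18 states, 12 ε-transitions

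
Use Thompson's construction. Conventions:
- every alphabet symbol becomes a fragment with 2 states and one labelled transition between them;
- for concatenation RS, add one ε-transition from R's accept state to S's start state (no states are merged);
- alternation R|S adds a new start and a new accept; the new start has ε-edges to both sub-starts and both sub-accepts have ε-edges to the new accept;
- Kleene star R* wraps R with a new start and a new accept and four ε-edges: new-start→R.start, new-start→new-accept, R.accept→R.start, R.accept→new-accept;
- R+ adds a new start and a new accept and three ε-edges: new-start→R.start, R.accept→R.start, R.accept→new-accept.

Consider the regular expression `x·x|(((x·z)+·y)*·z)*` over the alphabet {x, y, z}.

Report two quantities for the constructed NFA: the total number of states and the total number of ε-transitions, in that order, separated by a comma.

Building bottom-up:
Each of the 6 symbol leaves contributes 2 states and 0 ε-transitions.
  x·x — 4 states, 1 ε-transition
  x·z — 4 states, 1 ε-transition
  (x·z)+ — 6 states, 4 ε-transitions
  (x·z)+·y — 8 states, 5 ε-transitions
  ((x·z)+·y)* — 10 states, 9 ε-transitions
  ((x·z)+·y)*·z — 12 states, 10 ε-transitions
  (((x·z)+·y)*·z)* — 14 states, 14 ε-transitions
  x·x|(((x·z)+·y)*·z)* — 20 states, 19 ε-transitions

20, 19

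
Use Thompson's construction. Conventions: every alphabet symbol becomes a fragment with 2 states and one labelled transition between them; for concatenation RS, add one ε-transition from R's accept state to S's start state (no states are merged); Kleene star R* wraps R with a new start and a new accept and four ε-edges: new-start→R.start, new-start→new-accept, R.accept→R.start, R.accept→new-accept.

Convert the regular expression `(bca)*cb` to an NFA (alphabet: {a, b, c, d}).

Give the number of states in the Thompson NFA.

By structural recursion:
Each of the 5 symbol leaves contributes a 2-state fragment.
  bca — 6 states
  (bca)* — 8 states
  (bca)*cb — 12 states

12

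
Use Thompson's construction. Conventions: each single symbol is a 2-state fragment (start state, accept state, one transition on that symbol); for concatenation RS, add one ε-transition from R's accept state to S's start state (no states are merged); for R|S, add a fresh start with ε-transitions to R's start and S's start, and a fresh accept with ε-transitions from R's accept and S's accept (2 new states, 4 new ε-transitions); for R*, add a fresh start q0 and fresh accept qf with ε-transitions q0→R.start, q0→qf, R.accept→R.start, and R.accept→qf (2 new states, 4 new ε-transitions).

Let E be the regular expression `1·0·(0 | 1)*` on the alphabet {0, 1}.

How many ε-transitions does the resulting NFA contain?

10

Per subexpression:
Each of the 4 symbol leaves contributes 0 ε-transitions.
  0 | 1 : 4 ε-transitions
  (0 | 1)* : 8 ε-transitions
  1·0·(0 | 1)* : 10 ε-transitions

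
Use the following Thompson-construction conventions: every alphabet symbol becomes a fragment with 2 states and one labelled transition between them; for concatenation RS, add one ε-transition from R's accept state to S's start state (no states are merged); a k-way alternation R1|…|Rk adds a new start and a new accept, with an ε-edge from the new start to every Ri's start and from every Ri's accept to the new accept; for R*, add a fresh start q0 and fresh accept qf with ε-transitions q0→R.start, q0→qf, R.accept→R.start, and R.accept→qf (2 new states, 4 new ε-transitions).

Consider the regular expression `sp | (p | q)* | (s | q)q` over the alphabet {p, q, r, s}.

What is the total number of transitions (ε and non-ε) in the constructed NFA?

27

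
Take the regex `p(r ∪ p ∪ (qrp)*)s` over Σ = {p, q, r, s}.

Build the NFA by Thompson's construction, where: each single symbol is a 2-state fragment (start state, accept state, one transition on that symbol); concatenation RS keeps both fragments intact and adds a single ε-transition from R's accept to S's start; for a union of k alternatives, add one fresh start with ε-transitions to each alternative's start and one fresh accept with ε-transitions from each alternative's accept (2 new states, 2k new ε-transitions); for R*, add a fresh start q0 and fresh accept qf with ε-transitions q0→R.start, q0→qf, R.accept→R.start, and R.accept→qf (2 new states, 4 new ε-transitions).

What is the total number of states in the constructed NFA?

18

By structural recursion:
Each of the 7 symbol leaves contributes a 2-state fragment.
  qrp : 6 states
  (qrp)* : 8 states
  r ∪ p ∪ (qrp)* : 14 states
  p(r ∪ p ∪ (qrp)*)s : 18 states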